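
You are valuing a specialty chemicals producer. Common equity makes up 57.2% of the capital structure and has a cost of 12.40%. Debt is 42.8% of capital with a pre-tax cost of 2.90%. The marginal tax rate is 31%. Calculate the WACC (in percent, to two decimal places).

After-tax cost of debt = 2.9% × (1 − 31%) = 2.0010%.
WACC = 0.572 × 12.4000% + 0.428 × 2.0010% = 7.9492%.

7.95%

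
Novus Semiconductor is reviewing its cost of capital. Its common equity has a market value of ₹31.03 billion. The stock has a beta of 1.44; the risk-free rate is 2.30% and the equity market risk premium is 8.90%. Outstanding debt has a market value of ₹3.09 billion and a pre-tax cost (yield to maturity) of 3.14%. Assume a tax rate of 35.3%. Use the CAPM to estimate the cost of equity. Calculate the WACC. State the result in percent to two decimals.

13.93%

Cost of equity via CAPM: Re = 2.3% + 1.44 × 8.9% = 15.1160%.
Total capital V = 31.03 + 3.09 = 34.12.
Equity: weight = 31.03/34.12 = 0.9094; cost = 15.116%.
Debt: weight = 3.09/34.12 = 0.0906; after-tax cost = 3.14% × (1 − 35.3%) = 2.0316%.
WACC = 0.9094 × 15.1160% + 0.0906 × 2.0316% = 13.9310%.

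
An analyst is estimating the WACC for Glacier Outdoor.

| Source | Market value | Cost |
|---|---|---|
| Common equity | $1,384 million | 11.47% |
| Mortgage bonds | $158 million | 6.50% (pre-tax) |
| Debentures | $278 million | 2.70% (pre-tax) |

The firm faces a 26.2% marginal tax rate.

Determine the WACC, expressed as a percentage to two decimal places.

9.44%

Total capital V = 1384 + 158 + 278 = 1820.
Equity: weight = 1384/1820 = 0.7604; cost = 11.47%.
Mortgage bonds: weight = 158/1820 = 0.0868; after-tax cost = 6.5% × (1 − 26.2%) = 4.7970%.
Debentures: weight = 278/1820 = 0.1527; after-tax cost = 2.7% × (1 − 26.2%) = 1.9926%.
WACC = 0.7604 × 11.4700% + 0.0868 × 4.7970% + 0.1527 × 1.9926% = 9.4430%.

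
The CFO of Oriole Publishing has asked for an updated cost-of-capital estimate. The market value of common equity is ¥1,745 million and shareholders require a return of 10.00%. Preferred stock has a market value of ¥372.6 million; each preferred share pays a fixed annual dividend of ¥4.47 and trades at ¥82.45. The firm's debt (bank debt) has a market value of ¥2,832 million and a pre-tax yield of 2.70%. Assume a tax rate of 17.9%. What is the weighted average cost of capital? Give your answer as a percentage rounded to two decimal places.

5.20%

Cost of preferred: Rp = 4.47 / 82.45 = 5.4215%.
Total capital V = 1745 + 372.6 + 2832 = 4949.6.
Equity: weight = 1745/4949.6 = 0.3526; cost = 10%.
Preferred: weight = 372.6/4949.6 = 0.0753; cost = 5.4215%.
Bank debt: weight = 2832/4949.6 = 0.5722; after-tax cost = 2.7% × (1 − 17.9%) = 2.2167%.
WACC = 0.3526 × 10.0000% + 0.0753 × 5.4215% + 0.5722 × 2.2167% = 5.2020%.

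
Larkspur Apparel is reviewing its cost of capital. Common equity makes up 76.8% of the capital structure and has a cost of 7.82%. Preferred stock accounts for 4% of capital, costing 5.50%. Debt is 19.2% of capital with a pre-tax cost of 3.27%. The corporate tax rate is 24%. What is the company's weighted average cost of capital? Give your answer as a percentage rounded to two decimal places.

6.70%

After-tax cost of debt = 3.27% × (1 − 24%) = 2.4852%.
WACC = 0.768 × 7.8200% + 0.040 × 5.5000% + 0.192 × 2.4852% = 6.7029%.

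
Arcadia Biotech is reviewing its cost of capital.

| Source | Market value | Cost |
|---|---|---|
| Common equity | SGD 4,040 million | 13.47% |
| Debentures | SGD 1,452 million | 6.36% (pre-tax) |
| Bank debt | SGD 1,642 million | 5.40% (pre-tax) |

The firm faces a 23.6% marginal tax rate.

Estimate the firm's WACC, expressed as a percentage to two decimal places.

Total capital V = 4040 + 1452 + 1642 = 7134.
Equity: weight = 4040/7134 = 0.5663; cost = 13.47%.
Debentures: weight = 1452/7134 = 0.2035; after-tax cost = 6.36% × (1 − 23.6%) = 4.8590%.
Bank debt: weight = 1642/7134 = 0.2302; after-tax cost = 5.4% × (1 − 23.6%) = 4.1256%.
WACC = 0.5663 × 13.4700% + 0.2035 × 4.8590% + 0.2302 × 4.1256% = 9.5666%.

9.57%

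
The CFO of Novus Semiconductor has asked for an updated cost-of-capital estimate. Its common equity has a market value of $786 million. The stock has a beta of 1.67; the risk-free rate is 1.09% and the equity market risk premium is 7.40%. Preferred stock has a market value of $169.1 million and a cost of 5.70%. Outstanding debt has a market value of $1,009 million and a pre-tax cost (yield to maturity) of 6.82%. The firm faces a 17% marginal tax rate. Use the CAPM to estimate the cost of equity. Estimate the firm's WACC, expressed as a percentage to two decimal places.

Cost of equity via CAPM: Re = 1.09% + 1.67 × 7.4% = 13.4480%.
Total capital V = 786 + 169.1 + 1009 = 1964.1.
Equity: weight = 786/1964.1 = 0.4002; cost = 13.448%.
Preferred: weight = 169.1/1964.1 = 0.0861; cost = 5.7%.
Debt: weight = 1009/1964.1 = 0.5137; after-tax cost = 6.82% × (1 − 17%) = 5.6606%.
WACC = 0.4002 × 13.4480% + 0.0861 × 5.7000% + 0.5137 × 5.6606% = 8.7804%.

8.78%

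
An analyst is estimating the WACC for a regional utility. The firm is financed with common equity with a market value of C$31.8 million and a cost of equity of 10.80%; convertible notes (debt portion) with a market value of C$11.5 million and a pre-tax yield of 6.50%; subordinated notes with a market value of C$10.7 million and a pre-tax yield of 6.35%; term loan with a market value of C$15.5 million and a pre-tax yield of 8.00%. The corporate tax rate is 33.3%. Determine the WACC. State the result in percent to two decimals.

Total capital V = 31.8 + 11.5 + 10.7 + 15.5 = 69.5.
Equity: weight = 31.8/69.5 = 0.4576; cost = 10.8%.
Convertible notes (debt portion): weight = 11.5/69.5 = 0.1655; after-tax cost = 6.5% × (1 − 33.3%) = 4.3355%.
Subordinated notes: weight = 10.7/69.5 = 0.1540; after-tax cost = 6.35% × (1 − 33.3%) = 4.2355%.
Term loan: weight = 15.5/69.5 = 0.2230; after-tax cost = 8% × (1 − 33.3%) = 5.3360%.
WACC = 0.4576 × 10.8000% + 0.1655 × 4.3355% + 0.1540 × 4.2355% + 0.2230 × 5.3360% = 7.5011%.

7.50%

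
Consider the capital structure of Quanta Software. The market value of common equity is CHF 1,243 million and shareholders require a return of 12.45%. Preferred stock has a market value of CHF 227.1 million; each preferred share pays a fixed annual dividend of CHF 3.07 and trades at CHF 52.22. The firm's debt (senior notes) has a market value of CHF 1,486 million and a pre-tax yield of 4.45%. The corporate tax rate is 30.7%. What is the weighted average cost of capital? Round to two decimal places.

Cost of preferred: Rp = 3.07 / 52.22 = 5.8790%.
Total capital V = 1243 + 227.1 + 1486 = 2956.1.
Equity: weight = 1243/2956.1 = 0.4205; cost = 12.45%.
Preferred: weight = 227.1/2956.1 = 0.0768; cost = 5.879%.
Senior notes: weight = 1486/2956.1 = 0.5027; after-tax cost = 4.45% × (1 − 30.7%) = 3.0839%.
WACC = 0.4205 × 12.4500% + 0.0768 × 5.8790% + 0.5027 × 3.0839% = 7.2369%.

7.24%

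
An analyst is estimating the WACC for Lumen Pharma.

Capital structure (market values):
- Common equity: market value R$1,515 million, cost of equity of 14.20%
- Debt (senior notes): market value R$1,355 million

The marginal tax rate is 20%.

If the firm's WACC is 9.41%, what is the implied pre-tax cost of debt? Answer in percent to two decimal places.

Total capital V = 1515 + 1355 = 2870.
Equity weight = 1515/2870 = 0.5279.
Senior notes weight = 1355/2870 = 0.4721.
Equity contribution = 0.5279 × 14.2% = 7.4958%.
Remaining for debt = 9.41% − 7.4958% = 1.9142%.
Rd × (1 − 20%) × 0.4721 = 1.9142%  ⇒  Rd = 5.0680%.

5.07%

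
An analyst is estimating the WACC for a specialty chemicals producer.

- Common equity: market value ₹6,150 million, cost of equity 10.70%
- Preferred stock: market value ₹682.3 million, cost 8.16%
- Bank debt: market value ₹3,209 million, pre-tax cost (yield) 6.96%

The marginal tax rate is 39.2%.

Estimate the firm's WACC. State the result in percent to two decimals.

Total capital V = 6150 + 682.3 + 3209 = 10041.3.
Equity: weight = 6150/10041.3 = 0.6125; cost = 10.7%.
Preferred: weight = 682.3/10041.3 = 0.0679; cost = 8.16%.
Bank debt: weight = 3209/10041.3 = 0.3196; after-tax cost = 6.96% × (1 − 39.2%) = 4.2317%.
WACC = 0.6125 × 10.7000% + 0.0679 × 8.1600% + 0.3196 × 4.2317% = 8.4603%.

8.46%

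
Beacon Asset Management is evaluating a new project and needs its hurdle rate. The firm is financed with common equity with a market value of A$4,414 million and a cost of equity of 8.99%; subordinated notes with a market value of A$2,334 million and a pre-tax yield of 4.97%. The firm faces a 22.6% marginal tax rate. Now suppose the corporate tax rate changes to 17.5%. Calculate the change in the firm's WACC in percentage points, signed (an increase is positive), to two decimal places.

Current WACC:
Total capital V = 4414 + 2334 = 6748.
Equity: weight = 4414/6748 = 0.6541; cost = 8.99%.
Subordinated notes: weight = 2334/6748 = 0.3459; after-tax cost = 4.97% × (1 − 22.6%) = 3.8468%.
WACC = 0.6541 × 8.9900% + 0.3459 × 3.8468% = 7.2111%.
After the change:
Total capital V = 4414 + 2334 = 6748.
Equity: weight = 4414/6748 = 0.6541; cost = 8.99%.
Subordinated notes: weight = 2334/6748 = 0.3459; after-tax cost = 4.97% × (1 − 17.5%) = 4.1002%.
WACC = 0.6541 × 8.9900% + 0.3459 × 4.1002% = 7.2987%.
Change in WACC = 7.2987% − 7.2111% = 0.0877 pp.

+0.09 pp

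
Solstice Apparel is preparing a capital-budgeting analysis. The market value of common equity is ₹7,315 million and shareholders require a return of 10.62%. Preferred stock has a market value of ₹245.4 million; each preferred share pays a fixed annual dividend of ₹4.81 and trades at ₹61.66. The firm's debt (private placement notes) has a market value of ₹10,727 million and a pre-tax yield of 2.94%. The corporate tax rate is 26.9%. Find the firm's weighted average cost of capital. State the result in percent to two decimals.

5.61%

Cost of preferred: Rp = 4.81 / 61.66 = 7.8008%.
Total capital V = 7315 + 245.4 + 10727 = 18287.4.
Equity: weight = 7315/18287.4 = 0.4000; cost = 10.62%.
Preferred: weight = 245.4/18287.4 = 0.0134; cost = 7.8008%.
Private placement notes: weight = 10727/18287.4 = 0.5866; after-tax cost = 2.94% × (1 − 26.9%) = 2.1491%.
WACC = 0.4000 × 10.6200% + 0.0134 × 7.8008% + 0.5866 × 2.1491% = 5.6133%.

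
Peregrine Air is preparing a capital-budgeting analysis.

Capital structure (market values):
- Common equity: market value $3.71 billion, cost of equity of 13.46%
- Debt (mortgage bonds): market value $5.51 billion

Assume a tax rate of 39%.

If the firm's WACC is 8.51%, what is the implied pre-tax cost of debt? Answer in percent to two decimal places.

Total capital V = 3.71 + 5.51 = 9.22.
Equity weight = 3.71/9.22 = 0.4024.
Mortgage bonds weight = 5.51/9.22 = 0.5976.
Equity contribution = 0.4024 × 13.46% = 5.4161%.
Remaining for debt = 8.51% − 5.4161% = 3.0939%.
Rd × (1 − 39%) × 0.5976 = 3.0939%  ⇒  Rd = 8.4870%.

8.49%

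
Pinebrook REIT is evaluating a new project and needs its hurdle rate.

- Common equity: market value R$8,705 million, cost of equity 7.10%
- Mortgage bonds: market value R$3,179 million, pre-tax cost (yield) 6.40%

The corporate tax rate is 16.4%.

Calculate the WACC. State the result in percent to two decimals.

6.63%

Total capital V = 8705 + 3179 = 11884.
Equity: weight = 8705/11884 = 0.7325; cost = 7.1%.
Mortgage bonds: weight = 3179/11884 = 0.2675; after-tax cost = 6.4% × (1 − 16.4%) = 5.3504%.
WACC = 0.7325 × 7.1000% + 0.2675 × 5.3504% = 6.6320%.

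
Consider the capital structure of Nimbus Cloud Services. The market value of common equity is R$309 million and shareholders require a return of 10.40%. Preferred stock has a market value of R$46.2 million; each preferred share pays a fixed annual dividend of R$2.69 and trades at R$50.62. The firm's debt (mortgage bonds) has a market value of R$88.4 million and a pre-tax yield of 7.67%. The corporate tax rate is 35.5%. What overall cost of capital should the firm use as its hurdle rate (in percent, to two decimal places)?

8.78%

Cost of preferred: Rp = 2.69 / 50.62 = 5.3141%.
Total capital V = 309 + 46.2 + 88.4 = 443.6.
Equity: weight = 309/443.6 = 0.6966; cost = 10.4%.
Preferred: weight = 46.2/443.6 = 0.1041; cost = 5.3141%.
Mortgage bonds: weight = 88.4/443.6 = 0.1993; after-tax cost = 7.67% × (1 − 35.5%) = 4.9471%.
WACC = 0.6966 × 10.4000% + 0.1041 × 5.3141% + 0.1993 × 4.9471% = 8.7837%.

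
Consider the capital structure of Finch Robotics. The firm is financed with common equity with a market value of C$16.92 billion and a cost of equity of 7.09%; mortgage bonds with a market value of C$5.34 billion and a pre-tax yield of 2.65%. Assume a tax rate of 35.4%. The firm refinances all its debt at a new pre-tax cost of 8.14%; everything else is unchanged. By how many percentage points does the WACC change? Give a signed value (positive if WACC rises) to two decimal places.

+0.85 pp

Current WACC:
Total capital V = 16.92 + 5.34 = 22.26.
Equity: weight = 16.92/22.26 = 0.7601; cost = 7.09%.
Mortgage bonds: weight = 5.34/22.26 = 0.2399; after-tax cost = 2.65% × (1 − 35.4%) = 1.7119%.
WACC = 0.7601 × 7.0900% + 0.2399 × 1.7119% = 5.7998%.
After the change:
Total capital V = 16.92 + 5.34 = 22.26.
Equity: weight = 16.92/22.26 = 0.7601; cost = 7.09%.
Mortgage bonds: weight = 5.34/22.26 = 0.2399; after-tax cost = 8.14% × (1 − 35.4%) = 5.2584%.
WACC = 0.7601 × 7.0900% + 0.2399 × 5.2584% = 6.6506%.
Change in WACC = 6.6506% − 5.7998% = 0.8508 pp.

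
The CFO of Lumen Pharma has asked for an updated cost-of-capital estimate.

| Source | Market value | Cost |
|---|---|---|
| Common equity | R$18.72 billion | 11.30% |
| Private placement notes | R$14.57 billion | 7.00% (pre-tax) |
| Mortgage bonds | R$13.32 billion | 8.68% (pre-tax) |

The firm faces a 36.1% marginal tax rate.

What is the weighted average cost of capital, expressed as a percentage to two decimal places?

7.52%

Total capital V = 18.72 + 14.57 + 13.32 = 46.61.
Equity: weight = 18.72/46.61 = 0.4016; cost = 11.3%.
Private placement notes: weight = 14.57/46.61 = 0.3126; after-tax cost = 7% × (1 − 36.1%) = 4.4730%.
Mortgage bonds: weight = 13.32/46.61 = 0.2858; after-tax cost = 8.68% × (1 − 36.1%) = 5.5465%.
WACC = 0.4016 × 11.3000% + 0.3126 × 4.4730% + 0.2858 × 5.5465% = 7.5217%.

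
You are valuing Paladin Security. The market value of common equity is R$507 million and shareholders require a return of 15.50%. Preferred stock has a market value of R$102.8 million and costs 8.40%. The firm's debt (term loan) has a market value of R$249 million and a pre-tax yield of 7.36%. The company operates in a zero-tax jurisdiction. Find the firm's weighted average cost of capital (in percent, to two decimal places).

12.29%

Total capital V = 507 + 102.8 + 249 = 858.8.
Equity: weight = 507/858.8 = 0.5904; cost = 15.5%.
Preferred: weight = 102.8/858.8 = 0.1197; cost = 8.4%.
Term loan: weight = 249/858.8 = 0.2899; after-tax cost = 7.36% × (1 − 0%) = 7.3600%.
WACC = 0.5904 × 15.5000% + 0.1197 × 8.4000% + 0.2899 × 7.3600% = 12.2900%.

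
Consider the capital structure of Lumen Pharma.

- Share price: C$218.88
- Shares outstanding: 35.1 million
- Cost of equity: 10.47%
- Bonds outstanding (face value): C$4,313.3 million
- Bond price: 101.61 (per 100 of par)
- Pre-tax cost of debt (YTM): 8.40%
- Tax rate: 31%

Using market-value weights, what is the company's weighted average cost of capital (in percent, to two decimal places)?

8.77%

Market value of equity E = 218.88 × 35.1m = 7682.688m. Market value of debt D = 4313.3m × 101.61/100 = 4382.74413m.
Total capital V = 7682.688 + 4382.74413 = 12065.43213.
Equity: weight = 7682.688/12065.43213 = 0.6368; cost = 10.47%.
Bonds outstanding: weight = 4382.74413/12065.43213 = 0.3632; after-tax cost = 8.4% × (1 − 31%) = 5.7960%.
WACC = 0.6368 × 10.4700% + 0.3632 × 5.7960% = 8.7722%.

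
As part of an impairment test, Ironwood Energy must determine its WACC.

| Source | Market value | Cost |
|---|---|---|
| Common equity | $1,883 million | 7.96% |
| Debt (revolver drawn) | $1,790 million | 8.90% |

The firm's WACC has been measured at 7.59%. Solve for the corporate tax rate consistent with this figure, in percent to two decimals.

Total capital V = 1883 + 1790 = 3673.
Equity weight = 1883/3673 = 0.5127.
Revolver drawn weight = 1790/3673 = 0.4873.
Equity contribution = 0.5127 × 7.96% = 4.0808%.
Debt contribution must be 7.59% − 4.0808% = 3.5092%.
0.4873 × 8.9% × (1 − T) = 3.5092%  ⇒  (1 − T) = 0.8091.
T = 19.0924%.

19.09%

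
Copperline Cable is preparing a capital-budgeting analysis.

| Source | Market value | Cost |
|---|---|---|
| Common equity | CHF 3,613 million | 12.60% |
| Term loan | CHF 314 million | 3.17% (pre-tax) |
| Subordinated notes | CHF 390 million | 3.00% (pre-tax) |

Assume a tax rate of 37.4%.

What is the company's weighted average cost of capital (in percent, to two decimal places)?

Total capital V = 3613 + 314 + 390 = 4317.
Equity: weight = 3613/4317 = 0.8369; cost = 12.6%.
Term loan: weight = 314/4317 = 0.0727; after-tax cost = 3.17% × (1 − 37.4%) = 1.9844%.
Subordinated notes: weight = 390/4317 = 0.0903; after-tax cost = 3% × (1 − 37.4%) = 1.8780%.
WACC = 0.8369 × 12.6000% + 0.0727 × 1.9844% + 0.0903 × 1.8780% = 10.8592%.

10.86%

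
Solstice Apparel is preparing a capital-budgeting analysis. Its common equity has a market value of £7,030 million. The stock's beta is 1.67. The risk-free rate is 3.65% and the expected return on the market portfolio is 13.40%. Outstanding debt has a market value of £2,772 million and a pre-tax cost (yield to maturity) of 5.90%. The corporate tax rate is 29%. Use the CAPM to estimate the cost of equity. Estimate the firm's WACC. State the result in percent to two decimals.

15.48%

Market risk premium = 13.4% − 3.65% = 9.75%.
Cost of equity via CAPM: Re = 3.65% + 1.67 × 9.75% = 19.9325%.
Total capital V = 7030 + 2772 = 9802.
Equity: weight = 7030/9802 = 0.7172; cost = 19.9325%.
Debt: weight = 2772/9802 = 0.2828; after-tax cost = 5.9% × (1 − 29%) = 4.1890%.
WACC = 0.7172 × 19.9325% + 0.2828 × 4.1890% = 15.4802%.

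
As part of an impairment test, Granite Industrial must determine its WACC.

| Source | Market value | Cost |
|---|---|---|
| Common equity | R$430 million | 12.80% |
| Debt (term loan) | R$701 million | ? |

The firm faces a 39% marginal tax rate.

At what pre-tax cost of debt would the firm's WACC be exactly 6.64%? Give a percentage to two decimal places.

Total capital V = 430 + 701 = 1131.
Equity weight = 430/1131 = 0.3802.
Term loan weight = 701/1131 = 0.6198.
Equity contribution = 0.3802 × 12.8% = 4.8665%.
Remaining for debt = 6.64% − 4.8665% = 1.7735%.
Rd × (1 − 39%) × 0.6198 = 1.7735%  ⇒  Rd = 4.6908%.

4.69%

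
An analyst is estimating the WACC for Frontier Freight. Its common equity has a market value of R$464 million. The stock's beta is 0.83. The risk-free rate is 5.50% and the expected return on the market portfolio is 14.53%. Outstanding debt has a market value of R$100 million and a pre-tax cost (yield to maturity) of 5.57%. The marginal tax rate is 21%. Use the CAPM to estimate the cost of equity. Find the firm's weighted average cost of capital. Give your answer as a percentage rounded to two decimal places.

Market risk premium = 14.53% − 5.5% = 9.03%.
Cost of equity via CAPM: Re = 5.5% + 0.83 × 9.03% = 12.9949%.
Total capital V = 464 + 100 = 564.
Equity: weight = 464/564 = 0.8227; cost = 12.9949%.
Debt: weight = 100/564 = 0.1773; after-tax cost = 5.57% × (1 − 21%) = 4.4003%.
WACC = 0.8227 × 12.9949% + 0.1773 × 4.4003% = 11.4710%.

11.47%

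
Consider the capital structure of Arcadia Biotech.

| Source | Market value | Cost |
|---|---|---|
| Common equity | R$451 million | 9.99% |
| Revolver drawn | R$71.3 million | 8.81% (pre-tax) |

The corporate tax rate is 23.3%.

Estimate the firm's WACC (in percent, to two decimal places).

9.55%

Total capital V = 451 + 71.3 = 522.3.
Equity: weight = 451/522.3 = 0.8635; cost = 9.99%.
Revolver drawn: weight = 71.3/522.3 = 0.1365; after-tax cost = 8.81% × (1 − 23.3%) = 6.7573%.
WACC = 0.8635 × 9.9900% + 0.1365 × 6.7573% = 9.5487%.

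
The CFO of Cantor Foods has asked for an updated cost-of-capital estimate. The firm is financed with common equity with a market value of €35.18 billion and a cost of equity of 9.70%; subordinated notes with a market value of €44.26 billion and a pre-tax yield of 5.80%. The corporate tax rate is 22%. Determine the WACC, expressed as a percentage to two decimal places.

Total capital V = 35.18 + 44.26 = 79.44.
Equity: weight = 35.18/79.44 = 0.4428; cost = 9.7%.
Subordinated notes: weight = 44.26/79.44 = 0.5572; after-tax cost = 5.8% × (1 − 22%) = 4.5240%.
WACC = 0.4428 × 9.7000% + 0.5572 × 4.5240% = 6.8162%.

6.82%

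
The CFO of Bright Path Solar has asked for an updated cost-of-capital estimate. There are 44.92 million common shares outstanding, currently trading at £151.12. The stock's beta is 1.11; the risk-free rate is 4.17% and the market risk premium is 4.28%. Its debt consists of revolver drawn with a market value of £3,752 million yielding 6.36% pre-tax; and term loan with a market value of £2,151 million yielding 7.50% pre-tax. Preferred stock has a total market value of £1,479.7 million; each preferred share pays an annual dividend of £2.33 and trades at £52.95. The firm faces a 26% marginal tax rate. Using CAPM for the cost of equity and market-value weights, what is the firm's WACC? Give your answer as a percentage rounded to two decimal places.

Cost of equity via CAPM: Re = 4.17% + 1.11 × 4.28% = 8.9208%.
Cost of preferred: Rp = 2.33 / 52.95 = 4.4004%.
Market value of equity E = 151.12 × 44.92m = 6788.3104m.
Total capital V = 6788.3104 + 1479.7 + 3752 + 2151 = 14171.0104.
Equity: weight = 6788.3104/14171.0104 = 0.4790; cost = 8.9208%.
Preferred: weight = 1479.7/14171.0104 = 0.1044; cost = 4.4004%.
Revolver drawn: weight = 3752/14171.0104 = 0.2648; after-tax cost = 6.36% × (1 − 26%) = 4.7064%.
Term loan: weight = 2151/14171.0104 = 0.1518; after-tax cost = 7.5% × (1 − 26%) = 5.5500%.
WACC = 0.4790 × 8.9208% + 0.1044 × 4.4004% + 0.2648 × 4.7064% + 0.1518 × 5.5500% = 6.8213%.

6.82%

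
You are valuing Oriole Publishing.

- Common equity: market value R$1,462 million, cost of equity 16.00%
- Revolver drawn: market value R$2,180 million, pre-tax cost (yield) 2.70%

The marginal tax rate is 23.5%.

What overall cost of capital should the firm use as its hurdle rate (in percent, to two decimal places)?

7.66%

Total capital V = 1462 + 2180 = 3642.
Equity: weight = 1462/3642 = 0.4014; cost = 16%.
Revolver drawn: weight = 2180/3642 = 0.5986; after-tax cost = 2.7% × (1 − 23.5%) = 2.0655%.
WACC = 0.4014 × 16.0000% + 0.5986 × 2.0655% = 7.6592%.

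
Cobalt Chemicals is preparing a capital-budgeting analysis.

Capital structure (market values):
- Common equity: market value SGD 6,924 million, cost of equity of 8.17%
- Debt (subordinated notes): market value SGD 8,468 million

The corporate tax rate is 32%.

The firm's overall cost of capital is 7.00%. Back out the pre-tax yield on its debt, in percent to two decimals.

Total capital V = 6924 + 8468 = 15392.
Equity weight = 6924/15392 = 0.4498.
Subordinated notes weight = 8468/15392 = 0.5502.
Equity contribution = 0.4498 × 8.17% = 3.6752%.
Remaining for debt = 7.0% − 3.6752% = 3.3248%.
Rd × (1 − 32%) × 0.5502 = 3.3248%  ⇒  Rd = 8.8873%.

8.89%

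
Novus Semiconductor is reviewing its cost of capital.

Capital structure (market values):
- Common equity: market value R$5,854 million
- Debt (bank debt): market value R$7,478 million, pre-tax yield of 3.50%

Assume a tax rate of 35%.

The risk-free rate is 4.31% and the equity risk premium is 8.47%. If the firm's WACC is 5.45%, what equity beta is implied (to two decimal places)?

0.61

Total capital V = 5854 + 7478 = 13332.
Equity weight = 5854/13332 = 0.4391.
Bank debt weight = 7478/13332 = 0.5609.
Debt contribution = 0.5609 × 3.5% × (1 − 35%) = 1.2761%.
Required equity contribution = 5.45% − 1.2761% = 4.1739%  ⇒  Re = 9.5058%.
CAPM: 9.5058% = 4.31% + β × 8.47%  ⇒  β = 0.6134.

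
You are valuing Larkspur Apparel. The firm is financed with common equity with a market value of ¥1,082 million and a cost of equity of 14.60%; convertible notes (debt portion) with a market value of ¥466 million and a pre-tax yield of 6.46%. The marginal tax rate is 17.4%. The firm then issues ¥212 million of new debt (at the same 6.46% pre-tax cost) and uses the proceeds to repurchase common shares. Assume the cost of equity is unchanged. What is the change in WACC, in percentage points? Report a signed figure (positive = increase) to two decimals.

Current WACC:
Total capital V = 1082 + 466 = 1548.
Equity: weight = 1082/1548 = 0.6990; cost = 14.6%.
Convertible notes (debt portion): weight = 466/1548 = 0.3010; after-tax cost = 6.46% × (1 − 17.4%) = 5.3360%.
WACC = 0.6990 × 14.6000% + 0.3010 × 5.3360% = 11.8112%.
After the change:
Total capital V = 870 + 678 = 1548.
Equity: weight = 870/1548 = 0.5620; cost = 14.6%.
Convertible notes (debt portion): weight = 678/1548 = 0.4380; after-tax cost = 6.46% × (1 − 17.4%) = 5.3360%.
WACC = 0.5620 × 14.6000% + 0.4380 × 5.3360% = 10.5425%.
Change in WACC = 10.5425% − 11.8112% = -1.2687 pp.

-1.27 pp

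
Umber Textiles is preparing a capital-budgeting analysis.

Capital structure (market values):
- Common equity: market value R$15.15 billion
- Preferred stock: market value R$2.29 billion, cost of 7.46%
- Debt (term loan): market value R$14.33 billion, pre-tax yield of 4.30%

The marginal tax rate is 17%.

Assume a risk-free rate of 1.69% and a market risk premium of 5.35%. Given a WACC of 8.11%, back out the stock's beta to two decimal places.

2.02

Total capital V = 15.15 + 2.29 + 14.33 = 31.77.
Equity weight = 15.15/31.77 = 0.4769.
Preferred weight = 2.29/31.77 = 0.0721.
Term loan weight = 14.33/31.77 = 0.4511.
Debt contribution = 0.4511 × 4.3% × (1 − 17%) = 1.6098%.
Preferred contribution = 0.0721 × 7.46% = 0.5377%.
Required equity contribution = 8.11% − 2.1475% = 5.9625%  ⇒  Re = 12.5035%.
CAPM: 12.5035% = 1.69% + β × 5.35%  ⇒  β = 2.0212.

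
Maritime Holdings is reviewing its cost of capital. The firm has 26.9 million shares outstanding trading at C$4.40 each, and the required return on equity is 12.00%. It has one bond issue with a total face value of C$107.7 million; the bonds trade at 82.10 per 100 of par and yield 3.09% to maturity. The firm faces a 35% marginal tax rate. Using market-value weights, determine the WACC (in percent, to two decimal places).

7.73%

Market value of equity E = 4.4 × 26.9m = 118.36m. Market value of debt D = 107.7m × 82.1/100 = 88.4217m.
Total capital V = 118.36 + 88.4217 = 206.7817.
Equity: weight = 118.36/206.7817 = 0.5724; cost = 12%.
Bonds outstanding: weight = 88.4217/206.7817 = 0.4276; after-tax cost = 3.09% × (1 − 35%) = 2.0085%.
WACC = 0.5724 × 12.0000% + 0.4276 × 2.0085% = 7.7275%.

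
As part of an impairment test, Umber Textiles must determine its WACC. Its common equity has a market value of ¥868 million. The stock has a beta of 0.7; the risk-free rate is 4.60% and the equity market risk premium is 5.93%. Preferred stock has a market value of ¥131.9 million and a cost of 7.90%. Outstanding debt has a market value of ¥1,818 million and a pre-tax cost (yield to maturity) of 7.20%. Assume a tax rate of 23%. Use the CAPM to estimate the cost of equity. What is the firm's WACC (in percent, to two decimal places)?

6.64%

Cost of equity via CAPM: Re = 4.6% + 0.7 × 5.93% = 8.7510%.
Total capital V = 868 + 131.9 + 1818 = 2817.9.
Equity: weight = 868/2817.9 = 0.3080; cost = 8.751%.
Preferred: weight = 131.9/2817.9 = 0.0468; cost = 7.9%.
Debt: weight = 1818/2817.9 = 0.6452; after-tax cost = 7.2% × (1 − 23%) = 5.5440%.
WACC = 0.3080 × 8.7510% + 0.0468 × 7.9000% + 0.6452 × 5.5440% = 6.6421%.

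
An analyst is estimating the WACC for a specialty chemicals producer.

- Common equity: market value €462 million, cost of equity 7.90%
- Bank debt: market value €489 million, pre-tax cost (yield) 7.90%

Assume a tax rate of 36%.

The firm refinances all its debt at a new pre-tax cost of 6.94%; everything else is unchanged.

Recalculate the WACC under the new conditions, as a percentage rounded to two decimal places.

6.12%

After the change:
Total capital V = 462 + 489 = 951.
Equity: weight = 462/951 = 0.4858; cost = 7.9%.
Bank debt: weight = 489/951 = 0.5142; after-tax cost = 6.94% × (1 − 36%) = 4.4416%.
WACC = 0.4858 × 7.9000% + 0.5142 × 4.4416% = 6.1217%.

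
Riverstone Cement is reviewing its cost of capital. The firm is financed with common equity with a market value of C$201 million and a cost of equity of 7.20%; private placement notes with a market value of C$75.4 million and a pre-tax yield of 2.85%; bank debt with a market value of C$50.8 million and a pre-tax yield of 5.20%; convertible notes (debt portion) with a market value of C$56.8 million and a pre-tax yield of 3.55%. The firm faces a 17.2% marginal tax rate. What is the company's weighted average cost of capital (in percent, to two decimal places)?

5.24%

Total capital V = 201 + 75.4 + 50.8 + 56.8 = 384.
Equity: weight = 201/384 = 0.5234; cost = 7.2%.
Private placement notes: weight = 75.4/384 = 0.1964; after-tax cost = 2.85% × (1 − 17.2%) = 2.3598%.
Bank debt: weight = 50.8/384 = 0.1323; after-tax cost = 5.2% × (1 − 17.2%) = 4.3056%.
Convertible notes (debt portion): weight = 56.8/384 = 0.1479; after-tax cost = 3.55% × (1 − 17.2%) = 2.9394%.
WACC = 0.5234 × 7.2000% + 0.1964 × 2.3598% + 0.1323 × 4.3056% + 0.1479 × 2.9394% = 5.2365%.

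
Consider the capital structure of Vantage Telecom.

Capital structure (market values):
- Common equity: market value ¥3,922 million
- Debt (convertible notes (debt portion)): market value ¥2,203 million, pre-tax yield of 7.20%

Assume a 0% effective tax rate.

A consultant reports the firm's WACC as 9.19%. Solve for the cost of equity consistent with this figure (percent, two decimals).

Total capital V = 3922 + 2203 = 6125.
Equity weight = 3922/6125 = 0.6403.
Convertible notes (debt portion) weight = 2203/6125 = 0.3597.
Debt contribution = 0.3597 × 7.2% × (1 − 0%) = 2.5896%.
Required equity contribution = 9.19% − 2.5896% = 6.6004%.
Re = 6.6004% / 0.6403 = 10.3078%.

10.31%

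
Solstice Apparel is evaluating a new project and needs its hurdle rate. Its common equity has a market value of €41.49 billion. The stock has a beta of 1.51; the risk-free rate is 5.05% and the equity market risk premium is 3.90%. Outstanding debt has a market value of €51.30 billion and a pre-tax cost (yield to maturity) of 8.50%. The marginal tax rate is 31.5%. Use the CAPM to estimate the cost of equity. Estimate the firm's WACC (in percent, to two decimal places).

Cost of equity via CAPM: Re = 5.05% + 1.51 × 3.9% = 10.9390%.
Total capital V = 41.49 + 51.3 = 92.79.
Equity: weight = 41.49/92.79 = 0.4471; cost = 10.939%.
Debt: weight = 51.3/92.79 = 0.5529; after-tax cost = 8.5% × (1 − 31.5%) = 5.8225%.
WACC = 0.4471 × 10.9390% + 0.5529 × 5.8225% = 8.1103%.

8.11%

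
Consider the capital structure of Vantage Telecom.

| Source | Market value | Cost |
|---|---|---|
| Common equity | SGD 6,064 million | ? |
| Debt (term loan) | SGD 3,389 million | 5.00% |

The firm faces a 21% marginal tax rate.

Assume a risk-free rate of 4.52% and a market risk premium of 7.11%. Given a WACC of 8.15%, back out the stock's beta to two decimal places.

Total capital V = 6064 + 3389 = 9453.
Equity weight = 6064/9453 = 0.6415.
Term loan weight = 3389/9453 = 0.3585.
Debt contribution = 0.3585 × 5% × (1 − 21%) = 1.4161%.
Required equity contribution = 8.15% − 1.4161% = 6.7339%  ⇒  Re = 10.4973%.
CAPM: 10.4973% = 4.52% + β × 7.11%  ⇒  β = 0.8407.

0.84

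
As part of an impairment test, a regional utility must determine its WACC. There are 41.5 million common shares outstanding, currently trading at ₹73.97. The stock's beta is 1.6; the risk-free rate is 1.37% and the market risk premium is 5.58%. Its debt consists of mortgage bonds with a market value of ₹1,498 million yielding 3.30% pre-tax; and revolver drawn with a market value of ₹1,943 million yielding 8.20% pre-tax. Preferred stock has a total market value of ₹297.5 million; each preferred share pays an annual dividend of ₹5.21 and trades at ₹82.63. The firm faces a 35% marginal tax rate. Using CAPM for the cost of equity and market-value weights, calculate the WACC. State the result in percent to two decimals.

Cost of equity via CAPM: Re = 1.37% + 1.6 × 5.58% = 10.2980%.
Cost of preferred: Rp = 5.21 / 82.63 = 6.3052%.
Market value of equity E = 73.97 × 41.5m = 3069.755m.
Total capital V = 3069.755 + 297.5 + 1498 + 1943 = 6808.255.
Equity: weight = 3069.755/6808.255 = 0.4509; cost = 10.298%.
Preferred: weight = 297.5/6808.255 = 0.0437; cost = 6.3052%.
Mortgage bonds: weight = 1498/6808.255 = 0.2200; after-tax cost = 3.3% × (1 − 35%) = 2.1450%.
Revolver drawn: weight = 1943/6808.255 = 0.2854; after-tax cost = 8.2% × (1 − 35%) = 5.3300%.
WACC = 0.4509 × 10.2980% + 0.0437 × 6.3052% + 0.2200 × 2.1450% + 0.2854 × 5.3300% = 6.9118%.

6.91%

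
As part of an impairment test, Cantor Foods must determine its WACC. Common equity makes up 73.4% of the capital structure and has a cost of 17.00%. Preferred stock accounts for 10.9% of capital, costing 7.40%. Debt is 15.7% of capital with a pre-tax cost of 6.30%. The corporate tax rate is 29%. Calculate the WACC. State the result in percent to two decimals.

13.99%

After-tax cost of debt = 6.3% × (1 − 29%) = 4.4730%.
WACC = 0.734 × 17.0000% + 0.109 × 7.4000% + 0.157 × 4.4730% = 13.9869%.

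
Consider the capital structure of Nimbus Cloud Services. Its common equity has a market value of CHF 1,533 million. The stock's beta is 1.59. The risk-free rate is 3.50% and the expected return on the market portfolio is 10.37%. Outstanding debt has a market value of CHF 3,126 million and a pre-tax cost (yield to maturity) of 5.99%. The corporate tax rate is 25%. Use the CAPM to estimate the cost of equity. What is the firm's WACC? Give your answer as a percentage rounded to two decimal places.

Market risk premium = 10.37% − 3.5% = 6.87%.
Cost of equity via CAPM: Re = 3.5% + 1.59 × 6.87% = 14.4233%.
Total capital V = 1533 + 3126 = 4659.
Equity: weight = 1533/4659 = 0.3290; cost = 14.4233%.
Debt: weight = 3126/4659 = 0.6710; after-tax cost = 5.99% × (1 − 25%) = 4.4925%.
WACC = 0.3290 × 14.4233% + 0.6710 × 4.4925% = 7.7601%.

7.76%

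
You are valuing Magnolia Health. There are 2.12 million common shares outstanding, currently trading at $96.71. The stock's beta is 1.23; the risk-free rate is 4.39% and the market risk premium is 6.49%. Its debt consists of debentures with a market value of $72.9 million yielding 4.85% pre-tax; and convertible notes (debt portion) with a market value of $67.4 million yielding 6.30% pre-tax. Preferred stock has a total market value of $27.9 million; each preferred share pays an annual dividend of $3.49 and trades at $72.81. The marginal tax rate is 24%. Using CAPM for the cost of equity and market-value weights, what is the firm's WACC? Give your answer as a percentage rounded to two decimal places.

8.74%

Cost of equity via CAPM: Re = 4.39% + 1.23 × 6.49% = 12.3727%.
Cost of preferred: Rp = 3.49 / 72.81 = 4.7933%.
Market value of equity E = 96.71 × 2.12m = 205.0252m.
Total capital V = 205.0252 + 27.9 + 72.9 + 67.4 = 373.2252.
Equity: weight = 205.0252/373.2252 = 0.5493; cost = 12.3727%.
Preferred: weight = 27.9/373.2252 = 0.0748; cost = 4.7933%.
Debentures: weight = 72.9/373.2252 = 0.1953; after-tax cost = 4.85% × (1 − 24%) = 3.6860%.
Convertible notes (debt portion): weight = 67.4/373.2252 = 0.1806; after-tax cost = 6.3% × (1 − 24%) = 4.7880%.
WACC = 0.5493 × 12.3727% + 0.0748 × 4.7933% + 0.1953 × 3.6860% + 0.1806 × 4.7880% = 8.7397%.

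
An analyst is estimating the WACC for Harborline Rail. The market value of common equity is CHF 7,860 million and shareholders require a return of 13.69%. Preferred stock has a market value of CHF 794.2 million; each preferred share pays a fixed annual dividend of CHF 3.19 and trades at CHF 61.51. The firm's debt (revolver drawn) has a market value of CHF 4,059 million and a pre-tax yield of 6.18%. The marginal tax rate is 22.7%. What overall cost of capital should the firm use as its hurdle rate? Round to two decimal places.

10.31%

Cost of preferred: Rp = 3.19 / 61.51 = 5.1861%.
Total capital V = 7860 + 794.2 + 4059 = 12713.2.
Equity: weight = 7860/12713.2 = 0.6183; cost = 13.69%.
Preferred: weight = 794.2/12713.2 = 0.0625; cost = 5.1861%.
Revolver drawn: weight = 4059/12713.2 = 0.3193; after-tax cost = 6.18% × (1 − 22.7%) = 4.7771%.
WACC = 0.6183 × 13.6900% + 0.0625 × 5.1861% + 0.3193 × 4.7771% = 10.3131%.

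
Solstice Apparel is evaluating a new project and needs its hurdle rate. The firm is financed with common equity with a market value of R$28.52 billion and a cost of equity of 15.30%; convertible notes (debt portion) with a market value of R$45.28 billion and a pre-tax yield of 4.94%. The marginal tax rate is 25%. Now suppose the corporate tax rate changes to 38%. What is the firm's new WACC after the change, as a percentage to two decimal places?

After the change:
Total capital V = 28.52 + 45.28 = 73.8.
Equity: weight = 28.52/73.8 = 0.3864; cost = 15.3%.
Convertible notes (debt portion): weight = 45.28/73.8 = 0.6136; after-tax cost = 4.94% × (1 − 38%) = 3.0628%.
WACC = 0.3864 × 15.3000% + 0.6136 × 3.0628% = 7.7919%.

7.79%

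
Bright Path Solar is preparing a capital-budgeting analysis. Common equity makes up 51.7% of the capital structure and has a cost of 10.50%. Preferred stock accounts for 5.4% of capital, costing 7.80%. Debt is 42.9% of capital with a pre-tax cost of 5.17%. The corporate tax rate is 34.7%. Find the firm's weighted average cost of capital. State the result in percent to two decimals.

After-tax cost of debt = 5.17% × (1 − 34.7%) = 3.3760%.
WACC = 0.517 × 10.5000% + 0.054 × 7.8000% + 0.429 × 3.3760% = 7.2980%.

7.30%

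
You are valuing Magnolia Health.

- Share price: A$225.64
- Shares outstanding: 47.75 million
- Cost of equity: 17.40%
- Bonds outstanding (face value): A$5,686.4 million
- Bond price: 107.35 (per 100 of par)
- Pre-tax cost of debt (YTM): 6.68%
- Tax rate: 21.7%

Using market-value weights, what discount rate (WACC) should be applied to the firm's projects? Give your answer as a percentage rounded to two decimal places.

Market value of equity E = 225.64 × 47.75m = 10774.31m. Market value of debt D = 5686.4m × 107.35/100 = 6104.3504m.
Total capital V = 10774.31 + 6104.3504 = 16878.6604.
Equity: weight = 10774.31/16878.6604 = 0.6383; cost = 17.4%.
Bonds outstanding: weight = 6104.3504/16878.6604 = 0.3617; after-tax cost = 6.68% × (1 − 21.7%) = 5.2304%.
WACC = 0.6383 × 17.4000% + 0.3617 × 5.2304% = 12.9987%.

13.00%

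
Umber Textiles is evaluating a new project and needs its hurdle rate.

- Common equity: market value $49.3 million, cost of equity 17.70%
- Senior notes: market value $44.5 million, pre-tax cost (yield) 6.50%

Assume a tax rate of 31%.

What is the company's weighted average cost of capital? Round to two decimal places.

Total capital V = 49.3 + 44.5 = 93.8.
Equity: weight = 49.3/93.8 = 0.5256; cost = 17.7%.
Senior notes: weight = 44.5/93.8 = 0.4744; after-tax cost = 6.5% × (1 − 31%) = 4.4850%.
WACC = 0.5256 × 17.7000% + 0.4744 × 4.4850% = 11.4306%.

11.43%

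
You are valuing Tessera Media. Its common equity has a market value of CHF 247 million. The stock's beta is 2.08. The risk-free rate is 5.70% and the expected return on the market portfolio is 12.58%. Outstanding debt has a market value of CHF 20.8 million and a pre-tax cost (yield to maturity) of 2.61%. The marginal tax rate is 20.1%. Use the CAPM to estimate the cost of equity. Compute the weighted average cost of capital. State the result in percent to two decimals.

Market risk premium = 12.58% − 5.7% = 6.88%.
Cost of equity via CAPM: Re = 5.7% + 2.08 × 6.88% = 20.0104%.
Total capital V = 247 + 20.8 = 267.8.
Equity: weight = 247/267.8 = 0.9223; cost = 20.0104%.
Debt: weight = 20.8/267.8 = 0.0777; after-tax cost = 2.61% × (1 − 20.1%) = 2.0854%.
WACC = 0.9223 × 20.0104% + 0.0777 × 2.0854% = 18.6182%.

18.62%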